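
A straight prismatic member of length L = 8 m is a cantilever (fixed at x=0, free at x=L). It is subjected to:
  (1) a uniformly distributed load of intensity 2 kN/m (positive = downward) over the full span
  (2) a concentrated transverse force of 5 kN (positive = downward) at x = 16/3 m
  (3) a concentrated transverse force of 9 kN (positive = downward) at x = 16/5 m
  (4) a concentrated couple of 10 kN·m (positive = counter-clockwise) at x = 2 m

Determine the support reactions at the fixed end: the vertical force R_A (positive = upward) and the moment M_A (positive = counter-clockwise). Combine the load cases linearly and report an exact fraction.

Load 1 — uniform load w=2 kN/m over full span:
  R_A = wL = 2·8 = 16 kN
  M_A = wL²/2 = 2·8²/2 = 64 kN·m
Load 2 — point force P=5 kN at a=16/3 m (b=L-a=8/3):
  R_A = P = 5 kN
  M_A = Pa = 5·(16/3) = 80/3 kN·m
Load 3 — point force P=9 kN at a=16/5 m (b=L-a=24/5):
  R_A = P = 9 kN
  M_A = Pa = 9·(16/5) = 144/5 kN·m
Load 4 — applied couple M₀=10 kN·m at a=2 m (b=L-a=6):
  R_A = 0 kN
  M_A = -M₀ = -10 kN·m
Superposition: R_A = 30 kN, M_A = 1642/15 kN·m

R_A = 30 kN, M_A = 1642/15 kN·m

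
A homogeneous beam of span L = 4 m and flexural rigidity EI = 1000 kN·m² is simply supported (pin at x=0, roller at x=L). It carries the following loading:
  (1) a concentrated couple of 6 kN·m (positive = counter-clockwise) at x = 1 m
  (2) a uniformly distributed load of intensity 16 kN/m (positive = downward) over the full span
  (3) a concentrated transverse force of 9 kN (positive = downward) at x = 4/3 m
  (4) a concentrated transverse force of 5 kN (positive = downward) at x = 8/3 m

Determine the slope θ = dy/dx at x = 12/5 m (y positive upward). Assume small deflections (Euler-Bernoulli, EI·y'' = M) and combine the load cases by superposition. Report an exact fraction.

θ(12/5) = 624503/40500000 rad

Load 1 — applied couple M₀=6 kN·m at a=1 m (b=L-a=3):
  θ_1 = (M₀x²/(2L)-M₀(x-a)+C₁)/EI  [x>a] with C₁=M₀(3b²-L²)/(6L)=11/4 = (6·(12/5)²/(2·4)-6·((12/5)-1)+(11/4))/1000 = -133/100000 rad
Load 2 — uniform load w=16 kN/m over full span:
  θ_2 = -w(L³-6Lx²+4x³)/(24EI) = -16·(4³-6·4·(12/5)²+4·(12/5)³)/(24·1000) = 592/46875 rad
Load 3 — point force P=9 kN at a=4/3 m (b=L-a=8/3):
  θ_3 = -Pa(2L²-6Lx+3x²+a²)/(6LEI)  [x>a] = -9·(4/3)·(2·4²-6·4·(12/5)+3·(12/5)²+(4/3)²)/(6·4·1000) = 92/28125 rad
Load 4 — point force P=5 kN at a=8/3 m (b=L-a=4/3):
  θ_4 = -Pb(L²-b²-3x²)/(6LEI)  [x≤a] = -5·(4/3)·(4²-(4/3)²-3·(12/5)²)/(6·4·1000) = 43/50625 rad
Superposition: θ = Σ θ_i = 624503/40500000 rad ≈ 0.015420 rad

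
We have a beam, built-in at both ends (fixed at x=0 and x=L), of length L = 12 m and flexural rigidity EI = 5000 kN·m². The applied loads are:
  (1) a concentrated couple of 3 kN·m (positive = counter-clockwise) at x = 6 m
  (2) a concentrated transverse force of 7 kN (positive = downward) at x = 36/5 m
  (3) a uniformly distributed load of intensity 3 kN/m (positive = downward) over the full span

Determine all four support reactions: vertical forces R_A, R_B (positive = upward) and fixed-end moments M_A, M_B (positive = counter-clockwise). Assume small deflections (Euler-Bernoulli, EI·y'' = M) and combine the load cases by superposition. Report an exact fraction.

R_A = 20839/1000 kN, M_A = 22407/500 kN·m, R_B = 22161/1000 kN, M_B = -23673/500 kN·m

Load 1 — applied couple M₀=3 kN·m at a=6 m (b=L-a=6):
  R_A = 6M₀ab/L³ = 6·3·6·6/12³ = 3/8 kN
  M_A = M₀b(2a-b)/L² = 3·6·(2·6-6)/12² = 3/4 kN·m
  R_B = -6M₀ab/L³ = -6·3·6·6/12³ = -3/8 kN
  M_B = M₀a(2b-a)/L² = 3·6·(2·6-6)/12² = 3/4 kN·m
Load 2 — point force P=7 kN at a=36/5 m (b=L-a=24/5):
  R_A = Pb²(3a+b)/L³ = 7·(24/5)²·(3·(36/5)+(24/5))/12³ = 308/125 kN
  M_A = Pab²/L² = 7·(36/5)·(24/5)²/12² = 1008/125 kN·m
  R_B = Pa²(a+3b)/L³ = 7·(36/5)²·((36/5)+3·(24/5))/12³ = 567/125 kN
  M_B = -Pa²b/L² = -7·(36/5)²·(24/5)/12² = -1512/125 kN·m
Load 3 — uniform load w=3 kN/m over full span:
  R_A = wL/2 = 3·12/2 = 18 kN
  M_A = wL²/12 = 3·12²/12 = 36 kN·m
  R_B = wL/2 = 3·12/2 = 18 kN
  M_B = -wL²/12 = -3·12²/12 = -36 kN·m
Superposition: R_A = 20839/1000 kN, M_A = 22407/500 kN·m, R_B = 22161/1000 kN, M_B = -23673/500 kN·m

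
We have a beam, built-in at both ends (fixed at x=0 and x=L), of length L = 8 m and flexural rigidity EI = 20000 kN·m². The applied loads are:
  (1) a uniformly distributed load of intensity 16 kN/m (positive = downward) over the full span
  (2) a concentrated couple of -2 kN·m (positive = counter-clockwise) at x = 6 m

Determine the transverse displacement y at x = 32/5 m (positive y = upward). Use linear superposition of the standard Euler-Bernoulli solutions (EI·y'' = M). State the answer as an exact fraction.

y(32/5) = -32453/9375000 m

Load 1 — uniform load w=16 kN/m over full span:
  y_1 = -wx²(L-x)²/(24EI) = -16·(32/5)²·(8-(32/5))²/(24·20000) = -4096/1171875 m
Load 2 — applied couple M₀=-2 kN·m at a=6 m (b=L-a=2):
  y_2 = (R_Ax³/6 - M_Ax²/2 - M₀(x-a)²/2)/EI  [x>a] with R_A=-9/32, M_A=-5/8 = ((-9/32)·(32/5)³/6 - (-5/8)·(32/5)²/2 - (-2)·((32/5)-6)²/2)/20000 = 21/625000 m
Superposition: y = Σ y_i = -32453/9375000 m ≈ -0.003462 m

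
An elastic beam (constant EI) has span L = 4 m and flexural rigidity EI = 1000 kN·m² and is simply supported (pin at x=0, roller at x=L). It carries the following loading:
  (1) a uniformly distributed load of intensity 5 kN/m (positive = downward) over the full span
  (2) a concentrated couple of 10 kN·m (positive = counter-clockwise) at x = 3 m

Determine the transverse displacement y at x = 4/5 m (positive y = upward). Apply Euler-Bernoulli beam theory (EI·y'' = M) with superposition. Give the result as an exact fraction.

y(4/5) = -5257/375000 m

Load 1 — uniform load w=5 kN/m over full span:
  y_1 = -wx(L³-2Lx²+x³)/(24EI) = -5·(4/5)·(4³-2·4·(4/5)²+(4/5)³)/(24·1000) = -464/46875 m
Load 2 — applied couple M₀=10 kN·m at a=3 m (b=L-a=1):
  y_2 = (M₀x³/(6L)+C₁x)/EI  [x≤a] with C₁=M₀(3b²-L²)/(6L)=-65/12 = (10·(4/5)³/(6·4)+(-65/12)·(4/5))/1000 = -103/25000 m
Superposition: y = Σ y_i = -5257/375000 m ≈ -0.014019 m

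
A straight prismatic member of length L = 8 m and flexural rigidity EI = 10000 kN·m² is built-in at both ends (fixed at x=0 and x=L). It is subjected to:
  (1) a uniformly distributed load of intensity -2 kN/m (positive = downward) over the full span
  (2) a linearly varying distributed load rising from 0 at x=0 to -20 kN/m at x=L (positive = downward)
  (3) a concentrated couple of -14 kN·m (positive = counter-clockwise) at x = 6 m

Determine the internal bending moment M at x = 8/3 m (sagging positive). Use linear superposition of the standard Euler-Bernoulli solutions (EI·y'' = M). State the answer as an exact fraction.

Load 1 — uniform load w=-2 kN/m over full span:
  M_1 = wLx/2 - wL²/12 - wx²/2 = (-2)·8·(8/3)/2 - (-2)·8²/12 - (-2)·(8/3)²/2 = -32/9 kN·m
Load 2 — triangular load w₀=-20 kN/m (0→w₀ over full span):
  M_2 = 3w₀Lx/20 - w₀L²/30 - w₀x³/(6L) = 3·(-20)·8·(8/3)/20 - (-20)·8²/30 - (-20)·(8/3)³/(6·8) = -1088/81 kN·m
Load 3 — applied couple M₀=-14 kN·m at a=6 m (b=L-a=2):
  M_3 = R_Ax - M_A  [x≤a] with R_A=-63/32, M_A=-35/8 = (-63/32)·(8/3) - (-35/8) = -7/8 kN·m
Superposition: M = Σ M_i = -11575/648 kN·m ≈ -17.862654 kN·m

M(8/3) = -11575/648 kN·m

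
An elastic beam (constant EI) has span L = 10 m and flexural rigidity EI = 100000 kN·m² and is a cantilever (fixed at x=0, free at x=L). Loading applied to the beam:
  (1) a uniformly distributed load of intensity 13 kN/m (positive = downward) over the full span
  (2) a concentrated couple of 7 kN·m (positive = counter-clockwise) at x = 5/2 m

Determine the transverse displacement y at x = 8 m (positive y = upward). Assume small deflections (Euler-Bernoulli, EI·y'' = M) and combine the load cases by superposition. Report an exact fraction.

Load 1 — uniform load w=13 kN/m over full span:
  y_1 = -wx²(x²-4Lx+6L²)/(24EI) = -13·8²·(8²-4·10·8+6·10²)/(24·100000) = -1118/9375 m
Load 2 — applied couple M₀=7 kN·m at a=5/2 m (b=L-a=15/2):
  y_2 = M₀a(2x-a)/(2EI)  [x>a] = 7·(5/2)·(2·8-(5/2))/(2·100000) = 189/160000 m
Superposition: y = Σ y_i = -283373/2400000 m ≈ -0.118072 m

y(8) = -283373/2400000 m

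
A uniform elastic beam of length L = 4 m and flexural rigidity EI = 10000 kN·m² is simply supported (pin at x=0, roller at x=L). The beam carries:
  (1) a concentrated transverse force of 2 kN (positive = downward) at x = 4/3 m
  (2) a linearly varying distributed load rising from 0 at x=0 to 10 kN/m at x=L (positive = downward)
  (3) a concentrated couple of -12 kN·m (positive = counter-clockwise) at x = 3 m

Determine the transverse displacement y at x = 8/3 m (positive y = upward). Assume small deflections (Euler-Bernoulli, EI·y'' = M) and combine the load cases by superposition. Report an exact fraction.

Load 1 — point force P=2 kN at a=4/3 m (b=L-a=8/3):
  y_1 = -Pa(L-x)(2Lx-a²-x²)/(6LEI)  [x>a] = -2·(4/3)·(4-(8/3))·(2·4·(8/3)-(4/3)²-(8/3)²)/(6·4·10000) = -28/151875 m
Load 2 — triangular load w₀=10 kN/m (0→w₀ over full span):
  y_2 = -w₀x(7L⁴-10L²x²+3x⁴)/(360LEI) = -10·(8/3)·(7·4⁴-10·4²·(8/3)²+3·(8/3)⁴)/(360·4·10000) = -136/91125 m
Load 3 — applied couple M₀=-12 kN·m at a=3 m (b=L-a=1):
  y_3 = (M₀x³/(6L)+C₁x)/EI  [x≤a] with C₁=M₀(3b²-L²)/(6L)=13/2 = ((-12)·(8/3)³/(6·4)+(13/2)·(8/3))/10000 = 53/67500 m
Superposition: y = Σ y_i = -13/14580 m ≈ -0.000892 m

y(8/3) = -13/14580 m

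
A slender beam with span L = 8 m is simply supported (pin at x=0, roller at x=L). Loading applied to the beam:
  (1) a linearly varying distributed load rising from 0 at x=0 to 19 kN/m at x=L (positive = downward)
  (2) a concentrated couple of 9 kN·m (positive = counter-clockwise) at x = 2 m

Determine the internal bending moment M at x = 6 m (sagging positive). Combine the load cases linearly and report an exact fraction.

Load 1 — triangular load w₀=19 kN/m (0→w₀ over full span):
  M_1 = w₀Lx/6 - w₀x³/(6L) = 19·8·6/6 - 19·6³/(6·8) = 133/2 kN·m
Load 2 — applied couple M₀=9 kN·m at a=2 m (b=L-a=6):
  M_2 = M₀x/L - M₀  [x>a] = 9·6/8 - 9 = -9/4 kN·m
Superposition: M = Σ M_i = 257/4 kN·m ≈ 64.250000 kN·m

M(6) = 257/4 kN·m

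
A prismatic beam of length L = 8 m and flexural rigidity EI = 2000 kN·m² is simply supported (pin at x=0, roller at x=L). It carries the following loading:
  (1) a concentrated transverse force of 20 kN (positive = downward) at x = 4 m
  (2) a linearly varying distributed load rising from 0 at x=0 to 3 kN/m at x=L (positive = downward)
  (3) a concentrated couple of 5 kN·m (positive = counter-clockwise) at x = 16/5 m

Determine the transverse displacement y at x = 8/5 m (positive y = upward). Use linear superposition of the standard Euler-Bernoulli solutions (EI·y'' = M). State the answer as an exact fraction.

y(8/5) = -483346/5859375 m

Load 1 — point force P=20 kN at a=4 m (b=L-a=4):
  y_1 = -Pbx(L²-b²-x²)/(6LEI)  [x≤a] = -20·4·(8/5)·(8²-4²-(8/5)²)/(6·8·2000) = -568/9375 m
Load 2 — triangular load w₀=3 kN/m (0→w₀ over full span):
  y_2 = -w₀x(7L⁴-10L²x²+3x⁴)/(360LEI) = -3·(8/5)·(7·8⁴-10·8²·(8/5)²+3·(8/5)⁴)/(360·8·2000) = -44032/1953125 m
Load 3 — applied couple M₀=5 kN·m at a=16/5 m (b=L-a=24/5):
  y_3 = (M₀x³/(6L)+C₁x)/EI  [x≤a] with C₁=M₀(3b²-L²)/(6L)=8/15 = (5·(8/5)³/(6·8)+(8/15)·(8/5))/2000 = 2/3125 m
Superposition: y = Σ y_i = -483346/5859375 m ≈ -0.082491 m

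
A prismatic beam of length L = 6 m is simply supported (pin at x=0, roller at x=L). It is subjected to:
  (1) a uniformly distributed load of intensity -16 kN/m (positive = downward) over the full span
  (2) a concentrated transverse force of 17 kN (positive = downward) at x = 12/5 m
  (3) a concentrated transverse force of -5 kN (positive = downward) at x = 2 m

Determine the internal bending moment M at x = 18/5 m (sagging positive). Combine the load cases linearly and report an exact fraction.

Load 1 — uniform load w=-16 kN/m over full span:
  M_1 = wx(L-x)/2 = (-16)·(18/5)·(6-(18/5))/2 = -1728/25 kN·m
Load 2 — point force P=17 kN at a=12/5 m (b=L-a=18/5):
  M_2 = Pa(L-x)/L  [x>a] = 17·(12/5)·(6-(18/5))/6 = 408/25 kN·m
Load 3 — point force P=-5 kN at a=2 m (b=L-a=4):
  M_3 = Pa(L-x)/L  [x>a] = (-5)·2·(6-(18/5))/6 = -4 kN·m
Superposition: M = Σ M_i = -284/5 kN·m ≈ -56.800000 kN·m

M(18/5) = -284/5 kN·m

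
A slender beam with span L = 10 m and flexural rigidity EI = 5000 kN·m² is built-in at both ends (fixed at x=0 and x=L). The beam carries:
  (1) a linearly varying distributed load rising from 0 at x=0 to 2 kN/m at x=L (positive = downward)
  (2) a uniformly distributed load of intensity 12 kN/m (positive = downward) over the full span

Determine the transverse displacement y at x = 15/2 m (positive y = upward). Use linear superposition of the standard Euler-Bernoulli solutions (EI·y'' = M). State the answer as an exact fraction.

Load 1 — triangular load w₀=2 kN/m (0→w₀ over full span):
  y_1 = -w₀x²(L-x)²(x+2L)/(120LEI) = -2·(15/2)²·(10-(15/2))²·((15/2)+2·10)/(120·10·5000) = -33/10240 m
Load 2 — uniform load w=12 kN/m over full span:
  y_2 = -wx²(L-x)²/(24EI) = -12·(15/2)²·(10-(15/2))²/(24·5000) = -9/256 m
Superposition: y = Σ y_i = -393/10240 m ≈ -0.038379 m

y(15/2) = -393/10240 m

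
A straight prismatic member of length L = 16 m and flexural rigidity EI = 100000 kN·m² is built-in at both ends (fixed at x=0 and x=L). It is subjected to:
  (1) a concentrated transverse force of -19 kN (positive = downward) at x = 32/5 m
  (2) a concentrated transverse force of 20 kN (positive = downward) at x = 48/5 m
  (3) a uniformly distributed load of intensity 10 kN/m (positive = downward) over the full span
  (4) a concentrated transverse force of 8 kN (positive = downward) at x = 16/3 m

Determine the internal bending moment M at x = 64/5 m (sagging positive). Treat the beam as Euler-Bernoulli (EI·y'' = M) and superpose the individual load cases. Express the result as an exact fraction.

M(64/5) = -46144/5625 kN·m

Load 1 — point force P=-19 kN at a=32/5 m (b=L-a=48/5):
  M_1 = Pa²(a+3b)(L-x)/L³ - Pa²b/L²  [x>a] = (-19)·(32/5)²·((32/5)+3·(48/5))·(16-(64/5))/16³ - (-19)·(32/5)²·(48/5)/16² = 4864/625 kN·m
Load 2 — point force P=20 kN at a=48/5 m (b=L-a=32/5):
  M_2 = Pa²(a+3b)(L-x)/L³ - Pa²b/L²  [x>a] = 20·(48/5)²·((48/5)+3·(32/5))·(16-(64/5))/16³ - 20·(48/5)²·(32/5)/16² = -576/125 kN·m
Load 3 — uniform load w=10 kN/m over full span:
  M_3 = wLx/2 - wL²/12 - wx²/2 = 10·16·(64/5)/2 - 10·16²/12 - 10·(64/5)²/2 = -128/15 kN·m
Load 4 — point force P=8 kN at a=16/3 m (b=L-a=32/3):
  M_4 = Pa²(a+3b)(L-x)/L³ - Pa²b/L²  [x>a] = 8·(16/3)²·((16/3)+3·(32/3))·(16-(64/5))/16³ - 8·(16/3)²·(32/3)/16² = -128/45 kN·m
Superposition: M = Σ M_i = -46144/5625 kN·m ≈ -8.203378 kN·m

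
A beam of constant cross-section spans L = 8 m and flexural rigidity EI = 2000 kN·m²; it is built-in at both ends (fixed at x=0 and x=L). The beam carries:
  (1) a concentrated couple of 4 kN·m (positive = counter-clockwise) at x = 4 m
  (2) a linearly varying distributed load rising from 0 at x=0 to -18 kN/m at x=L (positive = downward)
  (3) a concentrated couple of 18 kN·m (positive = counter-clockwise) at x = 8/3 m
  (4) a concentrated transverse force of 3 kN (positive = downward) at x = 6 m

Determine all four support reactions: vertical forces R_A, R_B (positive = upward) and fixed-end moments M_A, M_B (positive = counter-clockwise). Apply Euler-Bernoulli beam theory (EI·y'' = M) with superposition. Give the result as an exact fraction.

R_A = -2781/160 kN, M_A = -1451/40 kN·m, R_B = -8259/160 kN, M_B = 2449/40 kN·m

Load 1 — applied couple M₀=4 kN·m at a=4 m (b=L-a=4):
  R_A = 6M₀ab/L³ = 6·4·4·4/8³ = 3/4 kN
  M_A = M₀b(2a-b)/L² = 4·4·(2·4-4)/8² = 1 kN·m
  R_B = -6M₀ab/L³ = -6·4·4·4/8³ = -3/4 kN
  M_B = M₀a(2b-a)/L² = 4·4·(2·4-4)/8² = 1 kN·m
Load 2 — triangular load w₀=-18 kN/m (0→w₀ over full span):
  R_A = 3w₀L/20 = 3·(-18)·8/20 = -108/5 kN
  M_A = w₀L²/30 = (-18)·8²/30 = -192/5 kN·m
  R_B = 7w₀L/20 = 7·(-18)·8/20 = -252/5 kN
  M_B = -w₀L²/20 = -(-18)·8²/20 = 288/5 kN·m
Load 3 — applied couple M₀=18 kN·m at a=8/3 m (b=L-a=16/3):
  R_A = 6M₀ab/L³ = 6·18·(8/3)·(16/3)/8³ = 3 kN
  M_A = M₀b(2a-b)/L² = 18·(16/3)·(2·(8/3)-(16/3))/8² = 0 kN·m
  R_B = -6M₀ab/L³ = -6·18·(8/3)·(16/3)/8³ = -3 kN
  M_B = M₀a(2b-a)/L² = 18·(8/3)·(2·(16/3)-(8/3))/8² = 6 kN·m
Load 4 — point force P=3 kN at a=6 m (b=L-a=2):
  R_A = Pb²(3a+b)/L³ = 3·2²·(3·6+2)/8³ = 15/32 kN
  M_A = Pab²/L² = 3·6·2²/8² = 9/8 kN·m
  R_B = Pa²(a+3b)/L³ = 3·6²·(6+3·2)/8³ = 81/32 kN
  M_B = -Pa²b/L² = -3·6²·2/8² = -27/8 kN·m
Superposition: R_A = -2781/160 kN, M_A = -1451/40 kN·m, R_B = -8259/160 kN, M_B = 2449/40 kN·m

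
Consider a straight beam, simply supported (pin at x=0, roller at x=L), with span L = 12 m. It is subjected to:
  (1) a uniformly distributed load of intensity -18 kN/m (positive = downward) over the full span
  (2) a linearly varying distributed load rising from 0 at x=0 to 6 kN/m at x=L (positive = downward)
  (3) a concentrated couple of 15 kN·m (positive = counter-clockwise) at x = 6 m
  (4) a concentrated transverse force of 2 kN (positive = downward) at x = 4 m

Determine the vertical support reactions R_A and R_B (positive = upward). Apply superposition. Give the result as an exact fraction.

Load 1 — uniform load w=-18 kN/m over full span:
  R_A = wL/2 = (-18)·12/2 = -108 kN
  R_B = wL/2 = (-18)·12/2 = -108 kN
Load 2 — triangular load w₀=6 kN/m (0→w₀ over full span):
  R_A = w₀L/6 = 6·12/6 = 12 kN
  R_B = w₀L/3 = 6·12/3 = 24 kN
Load 3 — applied couple M₀=15 kN·m at a=6 m (b=L-a=6):
  R_A = M₀/L = 15/12 = 5/4 kN
  R_B = -M₀/L = -15/12 = -5/4 kN
Load 4 — point force P=2 kN at a=4 m (b=L-a=8):
  R_A = Pb/L = 2·8/12 = 4/3 kN
  R_B = Pa/L = 2·4/12 = 2/3 kN
Superposition: R_A = -1121/12 kN, R_B = -1015/12 kN

R_A = -1121/12 kN, R_B = -1015/12 kN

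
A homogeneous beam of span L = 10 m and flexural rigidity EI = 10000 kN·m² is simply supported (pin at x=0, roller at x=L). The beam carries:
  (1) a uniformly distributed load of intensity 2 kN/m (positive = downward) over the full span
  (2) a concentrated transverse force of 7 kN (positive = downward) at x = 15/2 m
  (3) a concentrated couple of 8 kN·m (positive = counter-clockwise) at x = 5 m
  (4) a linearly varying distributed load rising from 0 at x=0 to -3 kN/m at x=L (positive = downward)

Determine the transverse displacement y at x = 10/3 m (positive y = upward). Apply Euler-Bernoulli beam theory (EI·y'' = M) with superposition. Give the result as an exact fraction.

Load 1 — uniform load w=2 kN/m over full span:
  y_1 = -wx(L³-2Lx²+x³)/(24EI) = -2·(10/3)·(10³-2·10·(10/3)²+(10/3)³)/(24·10000) = -11/486 m
Load 2 — point force P=7 kN at a=15/2 m (b=L-a=5/2):
  y_2 = -Pbx(L²-b²-x²)/(6LEI)  [x≤a] = -7·(5/2)·(10/3)·(10²-(5/2)²-(10/3)²)/(6·10·10000) = -833/103680 m
Load 3 — applied couple M₀=8 kN·m at a=5 m (b=L-a=5):
  y_3 = (M₀x³/(6L)+C₁x)/EI  [x≤a] with C₁=M₀(3b²-L²)/(6L)=-10/3 = (8·(10/3)³/(6·10)+(-10/3)·(10/3))/10000 = -1/1620 m
Load 4 — triangular load w₀=-3 kN/m (0→w₀ over full span):
  y_4 = -w₀x(7L⁴-10L²x²+3x⁴)/(360LEI) = -(-3)·(10/3)·(7·10⁴-10·10²·(10/3)²+3·(10/3)⁴)/(360·10·10000) = 4/243 m
Superposition: y = Σ y_i = -1537/103680 m ≈ -0.014824 m

y(10/3) = -1537/103680 m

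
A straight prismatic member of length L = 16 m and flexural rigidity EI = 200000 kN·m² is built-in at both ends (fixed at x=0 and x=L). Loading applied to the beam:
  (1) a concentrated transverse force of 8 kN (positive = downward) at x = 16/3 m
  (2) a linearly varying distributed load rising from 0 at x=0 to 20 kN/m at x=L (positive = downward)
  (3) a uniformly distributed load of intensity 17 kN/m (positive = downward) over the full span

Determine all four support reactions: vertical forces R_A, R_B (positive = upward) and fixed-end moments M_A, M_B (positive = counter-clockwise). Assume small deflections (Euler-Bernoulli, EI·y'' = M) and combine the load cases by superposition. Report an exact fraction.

R_A = 5128/27 kN, M_A = 14912/27 kN·m, R_B = 6752/27 kN, M_B = -16960/27 kN·m

Load 1 — point force P=8 kN at a=16/3 m (b=L-a=32/3):
  R_A = Pb²(3a+b)/L³ = 8·(32/3)²·(3·(16/3)+(32/3))/16³ = 160/27 kN
  M_A = Pab²/L² = 8·(16/3)·(32/3)²/16² = 512/27 kN·m
  R_B = Pa²(a+3b)/L³ = 8·(16/3)²·((16/3)+3·(32/3))/16³ = 56/27 kN
  M_B = -Pa²b/L² = -8·(16/3)²·(32/3)/16² = -256/27 kN·m
Load 2 — triangular load w₀=20 kN/m (0→w₀ over full span):
  R_A = 3w₀L/20 = 3·20·16/20 = 48 kN
  M_A = w₀L²/30 = 20·16²/30 = 512/3 kN·m
  R_B = 7w₀L/20 = 7·20·16/20 = 112 kN
  M_B = -w₀L²/20 = -20·16²/20 = -256 kN·m
Load 3 — uniform load w=17 kN/m over full span:
  R_A = wL/2 = 17·16/2 = 136 kN
  M_A = wL²/12 = 17·16²/12 = 1088/3 kN·m
  R_B = wL/2 = 17·16/2 = 136 kN
  M_B = -wL²/12 = -17·16²/12 = -1088/3 kN·m
Superposition: R_A = 5128/27 kN, M_A = 14912/27 kN·m, R_B = 6752/27 kN, M_B = -16960/27 kN·m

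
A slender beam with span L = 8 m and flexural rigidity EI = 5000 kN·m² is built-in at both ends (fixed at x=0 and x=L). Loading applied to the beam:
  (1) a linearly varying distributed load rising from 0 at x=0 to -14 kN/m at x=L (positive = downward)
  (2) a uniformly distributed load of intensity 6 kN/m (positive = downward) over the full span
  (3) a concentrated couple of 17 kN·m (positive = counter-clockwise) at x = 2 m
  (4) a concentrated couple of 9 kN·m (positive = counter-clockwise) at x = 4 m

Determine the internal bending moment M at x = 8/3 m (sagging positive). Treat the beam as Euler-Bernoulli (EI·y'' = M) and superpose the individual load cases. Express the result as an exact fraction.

M(8/3) = -25423/6480 kN·m

Load 1 — triangular load w₀=-14 kN/m (0→w₀ over full span):
  M_1 = 3w₀Lx/20 - w₀L²/30 - w₀x³/(6L) = 3·(-14)·8·(8/3)/20 - (-14)·8²/30 - (-14)·(8/3)³/(6·8) = -3808/405 kN·m
Load 2 — uniform load w=6 kN/m over full span:
  M_2 = wLx/2 - wL²/12 - wx²/2 = 6·8·(8/3)/2 - 6·8²/12 - 6·(8/3)²/2 = 32/3 kN·m
Load 3 — applied couple M₀=17 kN·m at a=2 m (b=L-a=6):
  M_3 = R_Ax - M_A - M₀  [x>a] with R_A=153/64, M_A=-51/16 = (153/64)·(8/3) - (-51/16) - 17 = -119/16 kN·m
Load 4 — applied couple M₀=9 kN·m at a=4 m (b=L-a=4):
  M_4 = R_Ax - M_A  [x≤a] with R_A=27/16, M_A=9/4 = (27/16)·(8/3) - (9/4) = 9/4 kN·m
Superposition: M = Σ M_i = -25423/6480 kN·m ≈ -3.923302 kN·m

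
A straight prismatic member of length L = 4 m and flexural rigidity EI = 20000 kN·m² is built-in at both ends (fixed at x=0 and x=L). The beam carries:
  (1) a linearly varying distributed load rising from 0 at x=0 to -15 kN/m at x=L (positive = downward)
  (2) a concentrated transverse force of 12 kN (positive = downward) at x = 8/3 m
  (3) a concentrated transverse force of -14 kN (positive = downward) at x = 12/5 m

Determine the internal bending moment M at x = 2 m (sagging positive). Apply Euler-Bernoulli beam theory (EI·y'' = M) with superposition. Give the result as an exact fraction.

M(2) = -511/75 kN·m

Load 1 — triangular load w₀=-15 kN/m (0→w₀ over full span):
  M_1 = 3w₀Lx/20 - w₀L²/30 - w₀x³/(6L) = 3·(-15)·4·2/20 - (-15)·4²/30 - (-15)·2³/(6·4) = -5 kN·m
Load 2 — point force P=12 kN at a=8/3 m (b=L-a=4/3):
  M_2 = Pb²(3a+b)x/L³ - Pab²/L²  [x≤a] = 12·(4/3)²·(3·(8/3)+(4/3))·2/4³ - 12·(8/3)·(4/3)²/4² = 8/3 kN·m
Load 3 — point force P=-14 kN at a=12/5 m (b=L-a=8/5):
  M_3 = Pb²(3a+b)x/L³ - Pab²/L²  [x≤a] = (-14)·(8/5)²·(3·(12/5)+(8/5))·2/4³ - (-14)·(12/5)·(8/5)²/4² = -112/25 kN·m
Superposition: M = Σ M_i = -511/75 kN·m ≈ -6.813333 kN·m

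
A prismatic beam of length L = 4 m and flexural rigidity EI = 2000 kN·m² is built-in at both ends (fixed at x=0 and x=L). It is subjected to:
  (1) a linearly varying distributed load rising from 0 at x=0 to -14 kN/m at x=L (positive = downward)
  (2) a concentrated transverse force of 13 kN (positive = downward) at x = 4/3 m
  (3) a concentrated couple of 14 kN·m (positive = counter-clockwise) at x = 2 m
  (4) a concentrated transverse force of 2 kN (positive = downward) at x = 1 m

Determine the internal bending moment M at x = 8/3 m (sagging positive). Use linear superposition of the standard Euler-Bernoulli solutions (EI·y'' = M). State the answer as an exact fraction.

M(8/3) = -7223/1080 kN·m

Load 1 — triangular load w₀=-14 kN/m (0→w₀ over full span):
  M_1 = 3w₀Lx/20 - w₀L²/30 - w₀x³/(6L) = 3·(-14)·4·(8/3)/20 - (-14)·4²/30 - (-14)·(8/3)³/(6·4) = -1568/405 kN·m
Load 2 — point force P=13 kN at a=4/3 m (b=L-a=8/3):
  M_2 = Pa²(a+3b)(L-x)/L³ - Pa²b/L²  [x>a] = 13·(4/3)²·((4/3)+3·(8/3))·(4-(8/3))/4³ - 13·(4/3)²·(8/3)/4² = 52/81 kN·m
Load 3 — applied couple M₀=14 kN·m at a=2 m (b=L-a=2):
  M_3 = R_Ax - M_A - M₀  [x>a] with R_A=21/4, M_A=7/2 = (21/4)·(8/3) - (7/2) - 14 = -7/2 kN·m
Load 4 — point force P=2 kN at a=1 m (b=L-a=3):
  M_4 = Pa²(a+3b)(L-x)/L³ - Pa²b/L²  [x>a] = 2·1²·(1+3·3)·(4-(8/3))/4³ - 2·1²·3/4² = 1/24 kN·m
Superposition: M = Σ M_i = -7223/1080 kN·m ≈ -6.687963 kN·m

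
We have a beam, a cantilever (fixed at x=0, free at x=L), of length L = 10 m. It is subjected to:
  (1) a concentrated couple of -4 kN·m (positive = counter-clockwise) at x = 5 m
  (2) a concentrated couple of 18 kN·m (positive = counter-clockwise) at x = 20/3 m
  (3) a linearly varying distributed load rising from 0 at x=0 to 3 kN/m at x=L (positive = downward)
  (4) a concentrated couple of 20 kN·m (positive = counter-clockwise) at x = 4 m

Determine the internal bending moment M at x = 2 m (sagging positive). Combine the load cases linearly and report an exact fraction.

M(2) = -182/5 kN·m

Load 1 — applied couple M₀=-4 kN·m at a=5 m (b=L-a=5):
  M_1 = M₀  [x≤a] = (-4) = -4 kN·m
Load 2 — applied couple M₀=18 kN·m at a=20/3 m (b=L-a=10/3):
  M_2 = M₀  [x≤a] = 18 = 18 kN·m
Load 3 — triangular load w₀=3 kN/m (0→w₀ over full span):
  M_3 = w₀Lx/2 - w₀L²/3 - w₀x³/(6L) = 3·10·2/2 - 3·10²/3 - 3·2³/(6·10) = -352/5 kN·m
Load 4 — applied couple M₀=20 kN·m at a=4 m (b=L-a=6):
  M_4 = M₀  [x≤a] = 20 = 20 kN·m
Superposition: M = Σ M_i = -182/5 kN·m ≈ -36.400000 kN·m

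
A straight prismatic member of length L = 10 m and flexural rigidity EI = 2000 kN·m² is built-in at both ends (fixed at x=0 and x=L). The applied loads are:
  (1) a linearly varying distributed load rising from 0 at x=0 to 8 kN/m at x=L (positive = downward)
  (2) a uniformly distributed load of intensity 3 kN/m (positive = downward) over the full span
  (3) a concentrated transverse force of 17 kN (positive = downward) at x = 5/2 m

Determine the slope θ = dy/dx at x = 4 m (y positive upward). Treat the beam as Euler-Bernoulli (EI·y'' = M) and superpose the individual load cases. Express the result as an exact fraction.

θ(4) = -39/2500 rad

Load 1 — triangular load w₀=8 kN/m (0→w₀ over full span):
  θ_1 = -w₀(2x(L-x)(L-2x)(x+2L)+x²(L-x)²)/(120LEI) = -8·(2·4·(10-4)·(10-2·4)·(4+2·10)+4²·(10-4)²)/(120·10·2000) = -6/625 rad
Load 2 — uniform load w=3 kN/m over full span:
  θ_2 = -wx(L-x)(L-2x)/(12EI) = -3·4·(10-4)·(10-2·4)/(12·2000) = -3/500 rad
Load 3 — point force P=17 kN at a=5/2 m (b=L-a=15/2):
  θ_3 = Pa²(L-x)(2bL-(3b+a)(L-x))/(2L³EI)  [x>a] = 17·(5/2)²·(10-4)·(2·(15/2)·10-(3·(15/2)+(5/2))·(10-4))/(2·10³·2000) = 0 rad
Superposition: θ = Σ θ_i = -39/2500 rad ≈ -0.015600 rad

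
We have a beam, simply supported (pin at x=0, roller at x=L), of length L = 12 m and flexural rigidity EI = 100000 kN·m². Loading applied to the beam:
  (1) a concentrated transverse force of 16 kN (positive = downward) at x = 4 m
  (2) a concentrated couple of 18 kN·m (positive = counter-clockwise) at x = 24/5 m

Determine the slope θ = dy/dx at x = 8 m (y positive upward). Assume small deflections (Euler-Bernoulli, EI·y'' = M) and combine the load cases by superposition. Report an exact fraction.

θ(8) = 1811/2812500 rad

Load 1 — point force P=16 kN at a=4 m (b=L-a=8):
  θ_1 = -Pa(2L²-6Lx+3x²+a²)/(6LEI)  [x>a] = -16·4·(2·12²-6·12·8+3·8²+4²)/(6·12·100000) = 4/5625 rad
Load 2 — applied couple M₀=18 kN·m at a=24/5 m (b=L-a=36/5):
  θ_2 = (M₀x²/(2L)-M₀(x-a)+C₁)/EI  [x>a] with C₁=M₀(3b²-L²)/(6L)=72/25 = (18·8²/(2·12)-18·(8-(24/5))+(72/25))/100000 = -21/312500 rad
Superposition: θ = Σ θ_i = 1811/2812500 rad ≈ 0.000644 rad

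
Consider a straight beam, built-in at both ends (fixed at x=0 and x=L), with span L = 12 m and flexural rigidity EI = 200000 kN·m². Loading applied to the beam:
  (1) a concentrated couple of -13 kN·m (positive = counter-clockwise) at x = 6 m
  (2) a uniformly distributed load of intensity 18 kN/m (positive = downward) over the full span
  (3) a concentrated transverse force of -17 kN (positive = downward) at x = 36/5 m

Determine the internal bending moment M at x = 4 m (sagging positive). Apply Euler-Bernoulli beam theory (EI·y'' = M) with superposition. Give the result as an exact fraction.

M(4) = 32199/500 kN·m

Load 1 — applied couple M₀=-13 kN·m at a=6 m (b=L-a=6):
  M_1 = R_Ax - M_A  [x≤a] with R_A=-13/8, M_A=-13/4 = (-13/8)·4 - (-13/4) = -13/4 kN·m
Load 2 — uniform load w=18 kN/m over full span:
  M_2 = wLx/2 - wL²/12 - wx²/2 = 18·12·4/2 - 18·12²/12 - 18·4²/2 = 72 kN·m
Load 3 — point force P=-17 kN at a=36/5 m (b=L-a=24/5):
  M_3 = Pb²(3a+b)x/L³ - Pab²/L²  [x≤a] = (-17)·(24/5)²·(3·(36/5)+(24/5))·4/12³ - (-17)·(36/5)·(24/5)²/12² = -544/125 kN·m
Superposition: M = Σ M_i = 32199/500 kN·m ≈ 64.398000 kN·m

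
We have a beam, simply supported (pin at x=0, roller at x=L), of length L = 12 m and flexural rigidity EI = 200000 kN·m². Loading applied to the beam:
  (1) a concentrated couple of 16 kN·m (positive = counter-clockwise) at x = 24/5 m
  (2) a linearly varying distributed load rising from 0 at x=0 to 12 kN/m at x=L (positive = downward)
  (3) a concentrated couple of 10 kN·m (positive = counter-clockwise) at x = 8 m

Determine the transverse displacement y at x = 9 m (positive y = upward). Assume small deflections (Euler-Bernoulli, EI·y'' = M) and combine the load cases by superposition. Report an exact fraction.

Load 1 — applied couple M₀=16 kN·m at a=24/5 m (b=L-a=36/5):
  y_1 = (M₀x³/(6L)-M₀(x-a)²/2+C₁x)/EI  [x>a] with C₁=M₀(3b²-L²)/(6L)=64/25 = (16·9³/(6·12)-16·(9-(24/5))²/2+(64/25)·9)/200000 = 549/2500000 m
Load 2 — triangular load w₀=12 kN/m (0→w₀ over full span):
  y_2 = -w₀x(7L⁴-10L²x²+3x⁴)/(360LEI) = -12·9·(7·12⁴-10·12²·9²+3·9⁴)/(360·12·200000) = -9639/1600000 m
Load 3 — applied couple M₀=10 kN·m at a=8 m (b=L-a=4):
  y_3 = (M₀x³/(6L)-M₀(x-a)²/2+C₁x)/EI  [x>a] with C₁=M₀(3b²-L²)/(6L)=-40/3 = (10·9³/(6·12)-10·(9-8)²/2+(-40/3)·9)/200000 = -19/160000 m
Superposition: y = Σ y_i = -236941/40000000 m ≈ -0.005924 m

y(9) = -236941/40000000 m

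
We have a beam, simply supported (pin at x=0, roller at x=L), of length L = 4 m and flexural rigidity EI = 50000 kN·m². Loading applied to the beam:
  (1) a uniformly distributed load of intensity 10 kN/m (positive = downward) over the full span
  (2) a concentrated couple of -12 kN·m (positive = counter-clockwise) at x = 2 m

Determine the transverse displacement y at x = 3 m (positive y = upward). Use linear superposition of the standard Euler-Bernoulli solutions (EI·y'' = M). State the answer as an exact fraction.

Load 1 — uniform load w=10 kN/m over full span:
  y_1 = -wx(L³-2Lx²+x³)/(24EI) = -10·3·(4³-2·4·3²+3³)/(24·50000) = -19/40000 m
Load 2 — applied couple M₀=-12 kN·m at a=2 m (b=L-a=2):
  y_2 = (M₀x³/(6L)-M₀(x-a)²/2+C₁x)/EI  [x>a] with C₁=M₀(3b²-L²)/(6L)=2 = ((-12)·3³/(6·4)-(-12)·(3-2)²/2+2·3)/50000 = -3/100000 m
Superposition: y = Σ y_i = -101/200000 m ≈ -0.000505 m

y(3) = -101/200000 m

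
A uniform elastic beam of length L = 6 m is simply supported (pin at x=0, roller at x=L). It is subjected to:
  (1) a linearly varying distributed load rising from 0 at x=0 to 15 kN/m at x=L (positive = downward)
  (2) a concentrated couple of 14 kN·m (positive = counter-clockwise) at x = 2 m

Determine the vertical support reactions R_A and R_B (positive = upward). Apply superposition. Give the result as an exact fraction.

R_A = 52/3 kN, R_B = 83/3 kN

Load 1 — triangular load w₀=15 kN/m (0→w₀ over full span):
  R_A = w₀L/6 = 15·6/6 = 15 kN
  R_B = w₀L/3 = 15·6/3 = 30 kN
Load 2 — applied couple M₀=14 kN·m at a=2 m (b=L-a=4):
  R_A = M₀/L = 14/6 = 7/3 kN
  R_B = -M₀/L = -14/6 = -7/3 kN
Superposition: R_A = 52/3 kN, R_B = 83/3 kN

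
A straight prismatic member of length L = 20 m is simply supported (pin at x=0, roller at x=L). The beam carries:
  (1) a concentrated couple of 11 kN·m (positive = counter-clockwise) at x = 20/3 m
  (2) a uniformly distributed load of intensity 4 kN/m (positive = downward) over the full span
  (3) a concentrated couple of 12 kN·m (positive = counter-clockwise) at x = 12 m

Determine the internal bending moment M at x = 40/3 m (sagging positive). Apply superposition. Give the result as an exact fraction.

Load 1 — applied couple M₀=11 kN·m at a=20/3 m (b=L-a=40/3):
  M_1 = M₀x/L - M₀  [x>a] = 11·(40/3)/20 - 11 = -11/3 kN·m
Load 2 — uniform load w=4 kN/m over full span:
  M_2 = wx(L-x)/2 = 4·(40/3)·(20-(40/3))/2 = 1600/9 kN·m
Load 3 — applied couple M₀=12 kN·m at a=12 m (b=L-a=8):
  M_3 = M₀x/L - M₀  [x>a] = 12·(40/3)/20 - 12 = -4 kN·m
Superposition: M = Σ M_i = 1531/9 kN·m ≈ 170.111111 kN·m

M(40/3) = 1531/9 kN·m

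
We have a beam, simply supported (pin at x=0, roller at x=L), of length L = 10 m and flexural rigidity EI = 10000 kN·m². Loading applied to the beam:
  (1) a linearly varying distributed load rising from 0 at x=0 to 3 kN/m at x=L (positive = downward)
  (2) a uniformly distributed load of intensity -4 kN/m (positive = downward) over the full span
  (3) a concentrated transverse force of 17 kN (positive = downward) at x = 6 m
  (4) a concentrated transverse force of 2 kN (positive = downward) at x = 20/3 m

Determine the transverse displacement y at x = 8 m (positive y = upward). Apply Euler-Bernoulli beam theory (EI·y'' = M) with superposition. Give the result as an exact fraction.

y(8) = -19997/5062500 m

Load 1 — triangular load w₀=3 kN/m (0→w₀ over full span):
  y_1 = -w₀x(7L⁴-10L²x²+3x⁴)/(360LEI) = -3·8·(7·10⁴-10·10²·8²+3·8⁴)/(360·10·10000) = -381/31250 m
Load 2 — uniform load w=-4 kN/m over full span:
  y_2 = -wx(L³-2Lx²+x³)/(24EI) = -(-4)·8·(10³-2·10·8²+8³)/(24·10000) = 58/1875 m
Load 3 — point force P=17 kN at a=6 m (b=L-a=4):
  y_3 = -Pa(L-x)(2Lx-a²-x²)/(6LEI)  [x>a] = -17·6·(10-8)·(2·10·8-6²-8²)/(6·10·10000) = -51/2500 m
Load 4 — point force P=2 kN at a=20/3 m (b=L-a=10/3):
  y_4 = -Pa(L-x)(2Lx-a²-x²)/(6LEI)  [x>a] = -2·(20/3)·(10-8)·(2·10·8-(20/3)²-8²)/(6·10·10000) = -116/50625 m
Superposition: y = Σ y_i = -19997/5062500 m ≈ -0.003950 m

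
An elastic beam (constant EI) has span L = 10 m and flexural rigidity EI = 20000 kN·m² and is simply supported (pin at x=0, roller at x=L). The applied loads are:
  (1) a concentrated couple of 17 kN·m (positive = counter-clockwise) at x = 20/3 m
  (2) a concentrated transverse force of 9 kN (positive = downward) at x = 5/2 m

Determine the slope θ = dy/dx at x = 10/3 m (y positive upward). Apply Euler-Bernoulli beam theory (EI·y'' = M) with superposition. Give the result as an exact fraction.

Load 1 — applied couple M₀=17 kN·m at a=20/3 m (b=L-a=10/3):
  θ_1 = (M₀x²/(2L)+C₁)/EI  [x≤a] with C₁=M₀(3b²-L²)/(6L)=-170/9 = (17·(10/3)²/(2·10)+(-170/9))/20000 = -17/36000 rad
Load 2 — point force P=9 kN at a=5/2 m (b=L-a=15/2):
  θ_2 = -Pa(2L²-6Lx+3x²+a²)/(6LEI)  [x>a] = -9·(5/2)·(2·10²-6·10·(10/3)+3·(10/3)²+(5/2)²)/(6·10·20000) = -19/25600 rad
Superposition: θ = Σ θ_i = -1399/1152000 rad ≈ -0.001214 rad

θ(10/3) = -1399/1152000 rad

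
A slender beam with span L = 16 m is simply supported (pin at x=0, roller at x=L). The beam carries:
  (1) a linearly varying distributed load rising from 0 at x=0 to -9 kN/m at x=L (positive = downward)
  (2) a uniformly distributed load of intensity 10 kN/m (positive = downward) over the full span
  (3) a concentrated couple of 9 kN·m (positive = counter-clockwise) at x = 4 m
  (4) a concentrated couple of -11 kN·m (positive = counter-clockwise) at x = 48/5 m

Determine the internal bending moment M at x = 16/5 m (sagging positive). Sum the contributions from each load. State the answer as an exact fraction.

Load 1 — triangular load w₀=-9 kN/m (0→w₀ over full span):
  M_1 = w₀Lx/6 - w₀x³/(6L) = (-9)·16·(16/5)/6 - (-9)·(16/5)³/(6·16) = -9216/125 kN·m
Load 2 — uniform load w=10 kN/m over full span:
  M_2 = wx(L-x)/2 = 10·(16/5)·(16-(16/5))/2 = 1024/5 kN·m
Load 3 — applied couple M₀=9 kN·m at a=4 m (b=L-a=12):
  M_3 = M₀x/L  [x≤a] = 9·(16/5)/16 = 9/5 kN·m
Load 4 — applied couple M₀=-11 kN·m at a=48/5 m (b=L-a=32/5):
  M_4 = M₀x/L  [x≤a] = (-11)·(16/5)/16 = -11/5 kN·m
Superposition: M = Σ M_i = 16334/125 kN·m ≈ 130.672000 kN·m

M(16/5) = 16334/125 kN·m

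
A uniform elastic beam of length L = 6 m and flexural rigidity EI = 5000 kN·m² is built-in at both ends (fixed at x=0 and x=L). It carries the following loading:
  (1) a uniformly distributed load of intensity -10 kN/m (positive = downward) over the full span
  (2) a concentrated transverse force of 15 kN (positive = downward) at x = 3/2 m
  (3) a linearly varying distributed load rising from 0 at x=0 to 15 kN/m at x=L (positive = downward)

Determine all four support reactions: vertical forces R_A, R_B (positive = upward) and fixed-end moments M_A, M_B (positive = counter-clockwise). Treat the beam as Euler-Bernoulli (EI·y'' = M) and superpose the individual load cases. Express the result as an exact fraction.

Load 1 — uniform load w=-10 kN/m over full span:
  R_A = wL/2 = (-10)·6/2 = -30 kN
  M_A = wL²/12 = (-10)·6²/12 = -30 kN·m
  R_B = wL/2 = (-10)·6/2 = -30 kN
  M_B = -wL²/12 = -(-10)·6²/12 = 30 kN·m
Load 2 — point force P=15 kN at a=3/2 m (b=L-a=9/2):
  R_A = Pb²(3a+b)/L³ = 15·(9/2)²·(3·(3/2)+(9/2))/6³ = 405/32 kN
  M_A = Pab²/L² = 15·(3/2)·(9/2)²/6² = 405/32 kN·m
  R_B = Pa²(a+3b)/L³ = 15·(3/2)²·((3/2)+3·(9/2))/6³ = 75/32 kN
  M_B = -Pa²b/L² = -15·(3/2)²·(9/2)/6² = -135/32 kN·m
Load 3 — triangular load w₀=15 kN/m (0→w₀ over full span):
  R_A = 3w₀L/20 = 3·15·6/20 = 27/2 kN
  M_A = w₀L²/30 = 15·6²/30 = 18 kN·m
  R_B = 7w₀L/20 = 7·15·6/20 = 63/2 kN
  M_B = -w₀L²/20 = -15·6²/20 = -27 kN·m
Superposition: R_A = -123/32 kN, M_A = 21/32 kN·m, R_B = 123/32 kN, M_B = -39/32 kN·m

R_A = -123/32 kN, M_A = 21/32 kN·m, R_B = 123/32 kN, M_B = -39/32 kN·m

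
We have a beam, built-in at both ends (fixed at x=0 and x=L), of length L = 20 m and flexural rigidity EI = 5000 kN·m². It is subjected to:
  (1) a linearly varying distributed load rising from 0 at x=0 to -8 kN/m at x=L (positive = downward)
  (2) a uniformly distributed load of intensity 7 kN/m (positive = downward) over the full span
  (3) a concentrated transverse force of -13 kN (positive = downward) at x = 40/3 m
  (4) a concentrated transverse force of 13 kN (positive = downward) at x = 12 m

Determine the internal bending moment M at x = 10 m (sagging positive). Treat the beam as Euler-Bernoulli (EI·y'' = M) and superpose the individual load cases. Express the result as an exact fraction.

M(10) = 2536/45 kN·m

Load 1 — triangular load w₀=-8 kN/m (0→w₀ over full span):
  M_1 = 3w₀Lx/20 - w₀L²/30 - w₀x³/(6L) = 3·(-8)·20·10/20 - (-8)·20²/30 - (-8)·10³/(6·20) = -200/3 kN·m
Load 2 — uniform load w=7 kN/m over full span:
  M_2 = wLx/2 - wL²/12 - wx²/2 = 7·20·10/2 - 7·20²/12 - 7·10²/2 = 350/3 kN·m
Load 3 — point force P=-13 kN at a=40/3 m (b=L-a=20/3):
  M_3 = Pb²(3a+b)x/L³ - Pab²/L²  [x≤a] = (-13)·(20/3)²·(3·(40/3)+(20/3))·10/20³ - (-13)·(40/3)·(20/3)²/20² = -130/9 kN·m
Load 4 — point force P=13 kN at a=12 m (b=L-a=8):
  M_4 = Pb²(3a+b)x/L³ - Pab²/L²  [x≤a] = 13·8²·(3·12+8)·10/20³ - 13·12·8²/20² = 104/5 kN·m
Superposition: M = Σ M_i = 2536/45 kN·m ≈ 56.355556 kN·m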